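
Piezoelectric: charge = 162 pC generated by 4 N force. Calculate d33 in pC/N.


d33 = 162 / 4 = 40.5 pC/N

40.5


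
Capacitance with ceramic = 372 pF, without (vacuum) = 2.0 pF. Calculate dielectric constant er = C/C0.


er = 372 / 2.0 = 186.0

186.0


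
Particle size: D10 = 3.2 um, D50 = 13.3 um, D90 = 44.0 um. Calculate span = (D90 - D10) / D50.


Span = (44.0 - 3.2) / 13.3 = 40.8 / 13.3 = 3.068

3.068


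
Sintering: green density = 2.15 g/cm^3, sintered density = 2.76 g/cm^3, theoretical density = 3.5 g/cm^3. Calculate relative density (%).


Relative = 2.76 / 3.5 * 100 = 78.9%

78.9


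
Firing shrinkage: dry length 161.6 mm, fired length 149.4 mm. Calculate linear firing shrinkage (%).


FS = (161.6 - 149.4) / 161.6 * 100 = 7.55%

7.55


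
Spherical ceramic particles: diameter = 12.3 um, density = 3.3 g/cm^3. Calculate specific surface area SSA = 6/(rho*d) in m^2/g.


SSA = 6 / (3.3 * 12.3) = 0.148 m^2/g

0.148


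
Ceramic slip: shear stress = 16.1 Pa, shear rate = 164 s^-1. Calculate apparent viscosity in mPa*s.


eta = tau/gamma * 1000 = 16.1/164 * 1000 = 98.2 mPa*s

98.2


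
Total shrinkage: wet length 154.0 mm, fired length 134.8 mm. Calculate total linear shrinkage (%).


TS = (154.0 - 134.8) / 154.0 * 100 = 12.47%

12.47


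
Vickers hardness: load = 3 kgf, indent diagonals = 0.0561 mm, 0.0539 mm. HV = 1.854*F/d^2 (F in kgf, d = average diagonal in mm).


d_avg = (0.0561+0.0539)/2 = 0.055 mm
HV = 1.854*3/0.055^2 = 1839

1839


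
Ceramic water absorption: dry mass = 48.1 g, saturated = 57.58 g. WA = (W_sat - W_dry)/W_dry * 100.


WA = (57.58 - 48.1) / 48.1 * 100 = 19.71%

19.71


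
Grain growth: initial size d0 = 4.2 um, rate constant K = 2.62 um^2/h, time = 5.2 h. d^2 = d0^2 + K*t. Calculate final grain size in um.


d^2 = 4.2^2 + 2.62*5.2 = 31.264
d = sqrt(31.264) = 5.59 um

5.59


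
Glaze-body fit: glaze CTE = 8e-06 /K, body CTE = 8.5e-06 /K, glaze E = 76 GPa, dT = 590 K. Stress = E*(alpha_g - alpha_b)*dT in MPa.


Stress = 76*1000*(8e-06 - 8.5e-06)*590 = -22.4 MPa

-22.4


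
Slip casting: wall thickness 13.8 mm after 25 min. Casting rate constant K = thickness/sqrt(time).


K = 13.8 / sqrt(25) = 13.8 / 5.0 = 2.76 mm/min^0.5

2.76


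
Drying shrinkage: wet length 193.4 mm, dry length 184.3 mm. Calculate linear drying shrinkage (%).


DS = (193.4 - 184.3) / 193.4 * 100 = 4.71%

4.71


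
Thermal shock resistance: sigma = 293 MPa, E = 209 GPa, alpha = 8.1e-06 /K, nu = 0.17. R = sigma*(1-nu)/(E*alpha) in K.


R = 293*(1-0.17)/(209*1000*8.1e-06) = 144 K

144


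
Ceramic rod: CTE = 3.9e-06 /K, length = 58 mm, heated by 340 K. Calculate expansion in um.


dL = 3.9e-06 * 58 * 340 * 1000 = 76.908 um

76.908


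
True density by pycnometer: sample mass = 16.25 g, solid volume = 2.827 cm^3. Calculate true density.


TD = 16.25 / 2.827 = 5.748 g/cm^3

5.748


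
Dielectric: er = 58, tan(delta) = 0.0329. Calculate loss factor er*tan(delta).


Loss = 58 * 0.0329 = 1.908

1.908


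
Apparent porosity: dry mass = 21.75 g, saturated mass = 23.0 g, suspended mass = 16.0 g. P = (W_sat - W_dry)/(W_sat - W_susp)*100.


P = (23.0 - 21.75) / (23.0 - 16.0) * 100 = 1.25 / 7.0 * 100 = 17.9%

17.9


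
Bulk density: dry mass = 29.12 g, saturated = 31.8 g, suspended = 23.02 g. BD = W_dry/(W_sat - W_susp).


BD = 29.12 / (31.8 - 23.02) = 29.12 / 8.78 = 3.317 g/cm^3

3.317


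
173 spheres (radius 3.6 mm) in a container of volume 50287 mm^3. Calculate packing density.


V_sphere = 4/3*pi*3.6^3 = 195.4322 mm^3
Total V = 173*195.4322 = 33809.7706 mm^3
PD = 33809.7706 / 50287 = 0.672

0.672


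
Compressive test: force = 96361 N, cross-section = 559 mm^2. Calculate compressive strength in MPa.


CS = 96361 / 559 = 172.4 MPa

172.4


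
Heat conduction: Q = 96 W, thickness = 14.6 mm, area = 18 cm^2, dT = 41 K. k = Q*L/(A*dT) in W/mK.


k = 96*14.6/1000/(18/10000*41) = 18.99 W/mK

18.99


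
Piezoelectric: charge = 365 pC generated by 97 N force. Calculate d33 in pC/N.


d33 = 365 / 97 = 3.8 pC/N

3.8


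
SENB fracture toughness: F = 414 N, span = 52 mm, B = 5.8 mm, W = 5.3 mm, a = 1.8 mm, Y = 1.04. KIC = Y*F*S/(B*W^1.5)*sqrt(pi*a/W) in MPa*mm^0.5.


KIC = 1.04*414*52/(5.8*5.3^1.5)*sqrt(pi*1.8/5.3) = 326.79

326.79


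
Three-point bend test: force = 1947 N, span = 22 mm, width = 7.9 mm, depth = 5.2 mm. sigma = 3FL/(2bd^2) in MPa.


sigma = 3*1947*22/(2*7.9*5.2^2) = 300.8 MPa

300.8


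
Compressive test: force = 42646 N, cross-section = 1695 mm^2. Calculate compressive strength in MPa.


CS = 42646 / 1695 = 25.2 MPa

25.2


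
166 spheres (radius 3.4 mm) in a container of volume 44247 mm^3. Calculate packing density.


V_sphere = 4/3*pi*3.4^3 = 164.6362 mm^3
Total V = 166*164.6362 = 27329.6092 mm^3
PD = 27329.6092 / 44247 = 0.618

0.618


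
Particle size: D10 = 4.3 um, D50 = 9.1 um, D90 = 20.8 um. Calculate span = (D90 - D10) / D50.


Span = (20.8 - 4.3) / 9.1 = 16.5 / 9.1 = 1.813

1.813


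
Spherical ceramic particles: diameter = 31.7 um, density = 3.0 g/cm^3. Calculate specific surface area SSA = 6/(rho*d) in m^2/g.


SSA = 6 / (3.0 * 31.7) = 0.063 m^2/g

0.063


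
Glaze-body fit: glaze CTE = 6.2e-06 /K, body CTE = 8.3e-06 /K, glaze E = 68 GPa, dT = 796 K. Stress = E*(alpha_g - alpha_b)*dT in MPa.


Stress = 68*1000*(6.2e-06 - 8.3e-06)*796 = -113.7 MPa

-113.7


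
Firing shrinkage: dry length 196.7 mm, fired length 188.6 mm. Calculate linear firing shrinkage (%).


FS = (196.7 - 188.6) / 196.7 * 100 = 4.12%

4.12


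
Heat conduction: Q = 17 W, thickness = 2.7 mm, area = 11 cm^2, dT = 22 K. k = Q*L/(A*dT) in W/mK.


k = 17*2.7/1000/(11/10000*22) = 1.9 W/mK

1.9


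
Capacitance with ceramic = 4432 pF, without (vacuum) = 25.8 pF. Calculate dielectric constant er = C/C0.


er = 4432 / 25.8 = 171.78

171.78


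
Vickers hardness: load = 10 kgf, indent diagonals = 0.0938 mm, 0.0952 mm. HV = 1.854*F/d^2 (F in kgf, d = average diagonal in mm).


d_avg = (0.0938+0.0952)/2 = 0.0945 mm
HV = 1.854*10/0.0945^2 = 2076

2076


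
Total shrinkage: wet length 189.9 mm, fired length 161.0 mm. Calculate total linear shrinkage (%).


TS = (189.9 - 161.0) / 189.9 * 100 = 15.22%

15.22


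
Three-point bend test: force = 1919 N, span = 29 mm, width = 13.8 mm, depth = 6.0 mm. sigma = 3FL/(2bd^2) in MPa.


sigma = 3*1919*29/(2*13.8*6.0^2) = 168.0 MPa

168.0


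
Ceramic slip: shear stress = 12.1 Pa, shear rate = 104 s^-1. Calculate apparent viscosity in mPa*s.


eta = tau/gamma * 1000 = 12.1/104 * 1000 = 116.3 mPa*s

116.3


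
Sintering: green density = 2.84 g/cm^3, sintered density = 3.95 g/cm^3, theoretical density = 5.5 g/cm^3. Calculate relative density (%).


Relative = 3.95 / 5.5 * 100 = 71.8%

71.8


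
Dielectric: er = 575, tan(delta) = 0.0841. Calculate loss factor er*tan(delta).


Loss = 575 * 0.0841 = 48.358

48.358


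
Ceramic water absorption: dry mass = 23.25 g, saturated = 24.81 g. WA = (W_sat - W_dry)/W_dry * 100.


WA = (24.81 - 23.25) / 23.25 * 100 = 6.71%

6.71


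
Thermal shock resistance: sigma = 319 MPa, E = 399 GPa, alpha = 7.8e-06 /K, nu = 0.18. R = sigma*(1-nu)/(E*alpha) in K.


R = 319*(1-0.18)/(399*1000*7.8e-06) = 84 K

84


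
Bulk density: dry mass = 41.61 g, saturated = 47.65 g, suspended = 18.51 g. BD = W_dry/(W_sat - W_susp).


BD = 41.61 / (47.65 - 18.51) = 41.61 / 29.14 = 1.428 g/cm^3

1.428


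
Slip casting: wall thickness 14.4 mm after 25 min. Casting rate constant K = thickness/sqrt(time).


K = 14.4 / sqrt(25) = 14.4 / 5.0 = 2.88 mm/min^0.5

2.88


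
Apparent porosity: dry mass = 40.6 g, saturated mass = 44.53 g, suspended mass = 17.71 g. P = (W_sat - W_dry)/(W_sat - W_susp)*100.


P = (44.53 - 40.6) / (44.53 - 17.71) * 100 = 3.93 / 26.82 * 100 = 14.7%

14.7


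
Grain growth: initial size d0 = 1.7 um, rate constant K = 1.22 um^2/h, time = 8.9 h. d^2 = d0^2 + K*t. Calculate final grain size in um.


d^2 = 1.7^2 + 1.22*8.9 = 13.748
d = sqrt(13.748) = 3.71 um

3.71


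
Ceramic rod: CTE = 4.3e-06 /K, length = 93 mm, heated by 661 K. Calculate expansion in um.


dL = 4.3e-06 * 93 * 661 * 1000 = 264.334 um

264.334


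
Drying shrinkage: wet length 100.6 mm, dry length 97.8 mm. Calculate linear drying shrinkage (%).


DS = (100.6 - 97.8) / 100.6 * 100 = 2.78%

2.78


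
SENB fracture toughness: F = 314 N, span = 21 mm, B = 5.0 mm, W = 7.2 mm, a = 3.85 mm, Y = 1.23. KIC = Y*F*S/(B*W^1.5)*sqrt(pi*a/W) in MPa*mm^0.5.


KIC = 1.23*314*21/(5.0*7.2^1.5)*sqrt(pi*3.85/7.2) = 108.82

108.82


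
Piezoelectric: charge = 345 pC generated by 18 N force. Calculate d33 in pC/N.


d33 = 345 / 18 = 19.2 pC/N

19.2


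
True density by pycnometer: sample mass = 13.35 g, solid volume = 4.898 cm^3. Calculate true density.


TD = 13.35 / 4.898 = 2.726 g/cm^3

2.726


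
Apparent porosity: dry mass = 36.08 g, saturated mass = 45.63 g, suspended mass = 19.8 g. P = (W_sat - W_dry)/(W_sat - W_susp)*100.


P = (45.63 - 36.08) / (45.63 - 19.8) * 100 = 9.55 / 25.83 * 100 = 37.0%

37.0


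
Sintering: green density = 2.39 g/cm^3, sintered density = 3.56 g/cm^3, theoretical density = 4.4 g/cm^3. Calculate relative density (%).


Relative = 3.56 / 4.4 * 100 = 80.9%

80.9


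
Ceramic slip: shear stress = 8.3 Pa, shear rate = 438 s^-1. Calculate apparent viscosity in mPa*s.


eta = tau/gamma * 1000 = 8.3/438 * 1000 = 18.9 mPa*s

18.9


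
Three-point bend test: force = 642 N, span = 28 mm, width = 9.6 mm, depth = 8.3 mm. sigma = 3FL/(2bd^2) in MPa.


sigma = 3*642*28/(2*9.6*8.3^2) = 40.8 MPa

40.8


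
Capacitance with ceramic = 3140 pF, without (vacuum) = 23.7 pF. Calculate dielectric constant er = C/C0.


er = 3140 / 23.7 = 132.49

132.49


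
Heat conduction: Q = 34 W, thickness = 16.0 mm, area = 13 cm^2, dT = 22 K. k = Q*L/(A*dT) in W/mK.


k = 34*16.0/1000/(13/10000*22) = 19.02 W/mK

19.02


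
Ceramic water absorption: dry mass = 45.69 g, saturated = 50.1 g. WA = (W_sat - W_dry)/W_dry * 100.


WA = (50.1 - 45.69) / 45.69 * 100 = 9.65%

9.65


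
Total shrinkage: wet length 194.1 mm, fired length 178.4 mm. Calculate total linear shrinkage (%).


TS = (194.1 - 178.4) / 194.1 * 100 = 8.09%

8.09


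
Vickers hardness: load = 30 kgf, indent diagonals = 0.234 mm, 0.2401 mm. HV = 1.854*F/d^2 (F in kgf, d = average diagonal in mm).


d_avg = (0.234+0.2401)/2 = 0.23705 mm
HV = 1.854*30/0.23705^2 = 990

990


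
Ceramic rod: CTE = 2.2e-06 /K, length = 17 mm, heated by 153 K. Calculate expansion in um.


dL = 2.2e-06 * 17 * 153 * 1000 = 5.722 um

5.722


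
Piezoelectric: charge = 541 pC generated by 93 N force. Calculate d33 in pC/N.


d33 = 541 / 93 = 5.8 pC/N

5.8


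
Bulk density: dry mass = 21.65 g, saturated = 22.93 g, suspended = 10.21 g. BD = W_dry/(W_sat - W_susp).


BD = 21.65 / (22.93 - 10.21) = 21.65 / 12.72 = 1.702 g/cm^3

1.702


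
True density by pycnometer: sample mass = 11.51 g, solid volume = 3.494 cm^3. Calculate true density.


TD = 11.51 / 3.494 = 3.294 g/cm^3

3.294


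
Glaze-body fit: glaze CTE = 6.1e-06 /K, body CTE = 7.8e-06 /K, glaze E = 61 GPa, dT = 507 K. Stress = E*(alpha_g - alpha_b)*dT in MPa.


Stress = 61*1000*(6.1e-06 - 7.8e-06)*507 = -52.6 MPa

-52.6


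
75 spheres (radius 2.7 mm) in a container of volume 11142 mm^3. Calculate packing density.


V_sphere = 4/3*pi*2.7^3 = 82.448 mm^3
Total V = 75*82.448 = 6183.6 mm^3
PD = 6183.6 / 11142 = 0.555

0.555


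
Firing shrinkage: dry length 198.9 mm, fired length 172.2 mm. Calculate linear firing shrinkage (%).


FS = (198.9 - 172.2) / 198.9 * 100 = 13.42%

13.42


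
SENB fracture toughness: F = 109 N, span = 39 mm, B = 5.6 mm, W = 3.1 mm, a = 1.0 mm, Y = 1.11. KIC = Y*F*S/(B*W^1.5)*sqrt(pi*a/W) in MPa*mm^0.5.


KIC = 1.11*109*39/(5.6*3.1^1.5)*sqrt(pi*1.0/3.1) = 155.41

155.41


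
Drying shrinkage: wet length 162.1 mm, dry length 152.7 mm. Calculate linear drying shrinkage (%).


DS = (162.1 - 152.7) / 162.1 * 100 = 5.8%

5.8


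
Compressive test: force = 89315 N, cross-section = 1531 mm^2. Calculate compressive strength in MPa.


CS = 89315 / 1531 = 58.3 MPa

58.3


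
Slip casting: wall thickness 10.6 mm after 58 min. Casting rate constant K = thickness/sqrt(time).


K = 10.6 / sqrt(58) = 10.6 / 7.6158 = 1.392 mm/min^0.5

1.392


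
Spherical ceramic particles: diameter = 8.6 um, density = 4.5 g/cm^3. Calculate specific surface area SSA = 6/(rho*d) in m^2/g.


SSA = 6 / (4.5 * 8.6) = 0.155 m^2/g

0.155


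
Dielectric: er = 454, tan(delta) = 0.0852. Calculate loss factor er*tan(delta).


Loss = 454 * 0.0852 = 38.681

38.681


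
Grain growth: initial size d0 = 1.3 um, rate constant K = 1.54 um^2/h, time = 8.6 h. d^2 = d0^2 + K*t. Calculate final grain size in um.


d^2 = 1.3^2 + 1.54*8.6 = 14.934
d = sqrt(14.934) = 3.86 um

3.86


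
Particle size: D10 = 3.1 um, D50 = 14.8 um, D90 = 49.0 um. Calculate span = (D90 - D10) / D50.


Span = (49.0 - 3.1) / 14.8 = 45.9 / 14.8 = 3.101

3.101


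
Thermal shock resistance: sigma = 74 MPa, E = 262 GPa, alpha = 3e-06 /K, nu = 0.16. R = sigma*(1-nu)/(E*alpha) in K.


R = 74*(1-0.16)/(262*1000*3e-06) = 79 K

79


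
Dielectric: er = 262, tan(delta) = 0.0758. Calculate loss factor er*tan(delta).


Loss = 262 * 0.0758 = 19.86

19.86


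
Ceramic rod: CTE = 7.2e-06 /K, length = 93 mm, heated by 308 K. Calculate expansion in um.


dL = 7.2e-06 * 93 * 308 * 1000 = 206.237 um

206.237


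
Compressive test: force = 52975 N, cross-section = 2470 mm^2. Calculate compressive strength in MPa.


CS = 52975 / 2470 = 21.4 MPa

21.4


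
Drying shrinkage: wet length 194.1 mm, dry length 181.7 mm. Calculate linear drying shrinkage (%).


DS = (194.1 - 181.7) / 194.1 * 100 = 6.39%

6.39


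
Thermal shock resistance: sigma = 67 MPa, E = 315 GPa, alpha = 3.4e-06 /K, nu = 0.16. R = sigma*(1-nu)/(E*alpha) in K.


R = 67*(1-0.16)/(315*1000*3.4e-06) = 53 K

53


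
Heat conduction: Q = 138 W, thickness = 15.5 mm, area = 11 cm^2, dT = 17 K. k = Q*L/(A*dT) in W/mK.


k = 138*15.5/1000/(11/10000*17) = 114.39 W/mK

114.39


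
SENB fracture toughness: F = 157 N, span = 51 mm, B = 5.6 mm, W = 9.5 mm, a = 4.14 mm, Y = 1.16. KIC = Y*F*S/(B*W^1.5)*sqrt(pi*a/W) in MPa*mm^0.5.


KIC = 1.16*157*51/(5.6*9.5^1.5)*sqrt(pi*4.14/9.5) = 66.28

66.28


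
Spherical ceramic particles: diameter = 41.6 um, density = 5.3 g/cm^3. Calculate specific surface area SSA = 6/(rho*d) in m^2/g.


SSA = 6 / (5.3 * 41.6) = 0.027 m^2/g

0.027


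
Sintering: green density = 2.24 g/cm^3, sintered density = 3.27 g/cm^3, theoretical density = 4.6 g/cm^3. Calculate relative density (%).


Relative = 3.27 / 4.6 * 100 = 71.1%

71.1


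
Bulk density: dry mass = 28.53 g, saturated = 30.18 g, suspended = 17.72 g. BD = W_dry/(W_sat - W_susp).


BD = 28.53 / (30.18 - 17.72) = 28.53 / 12.46 = 2.29 g/cm^3

2.29


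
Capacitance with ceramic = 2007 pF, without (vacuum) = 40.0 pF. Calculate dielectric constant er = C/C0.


er = 2007 / 40.0 = 50.18

50.18


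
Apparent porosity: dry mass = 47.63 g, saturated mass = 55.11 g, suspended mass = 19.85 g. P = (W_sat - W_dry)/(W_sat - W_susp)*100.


P = (55.11 - 47.63) / (55.11 - 19.85) * 100 = 7.48 / 35.26 * 100 = 21.2%

21.2


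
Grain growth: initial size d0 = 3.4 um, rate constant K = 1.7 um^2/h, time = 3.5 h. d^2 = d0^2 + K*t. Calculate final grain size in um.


d^2 = 3.4^2 + 1.7*3.5 = 17.51
d = sqrt(17.51) = 4.18 um

4.18


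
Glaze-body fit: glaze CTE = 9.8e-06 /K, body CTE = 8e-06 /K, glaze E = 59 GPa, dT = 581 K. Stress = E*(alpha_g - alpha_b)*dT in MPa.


Stress = 59*1000*(9.8e-06 - 8e-06)*581 = 61.7 MPa

61.7


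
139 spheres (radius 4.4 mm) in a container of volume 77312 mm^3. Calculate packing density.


V_sphere = 4/3*pi*4.4^3 = 356.8179 mm^3
Total V = 139*356.8179 = 49597.6881 mm^3
PD = 49597.6881 / 77312 = 0.642

0.642


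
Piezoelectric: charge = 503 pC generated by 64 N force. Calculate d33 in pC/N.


d33 = 503 / 64 = 7.9 pC/N

7.9


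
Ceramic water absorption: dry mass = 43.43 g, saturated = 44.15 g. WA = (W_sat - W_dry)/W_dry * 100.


WA = (44.15 - 43.43) / 43.43 * 100 = 1.66%

1.66


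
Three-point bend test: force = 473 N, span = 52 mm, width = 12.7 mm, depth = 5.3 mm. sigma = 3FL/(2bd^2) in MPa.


sigma = 3*473*52/(2*12.7*5.3^2) = 103.4 MPa

103.4


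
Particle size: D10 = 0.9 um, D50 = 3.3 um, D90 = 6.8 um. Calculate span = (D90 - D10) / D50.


Span = (6.8 - 0.9) / 3.3 = 5.9 / 3.3 = 1.788

1.788


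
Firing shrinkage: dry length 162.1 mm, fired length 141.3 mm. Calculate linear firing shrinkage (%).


FS = (162.1 - 141.3) / 162.1 * 100 = 12.83%

12.83


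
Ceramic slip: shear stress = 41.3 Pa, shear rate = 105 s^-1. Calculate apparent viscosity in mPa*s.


eta = tau/gamma * 1000 = 41.3/105 * 1000 = 393.3 mPa*s

393.3


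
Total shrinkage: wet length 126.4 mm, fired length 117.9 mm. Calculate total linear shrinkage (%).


TS = (126.4 - 117.9) / 126.4 * 100 = 6.72%

6.72


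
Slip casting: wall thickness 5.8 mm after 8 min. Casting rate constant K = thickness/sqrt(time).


K = 5.8 / sqrt(8) = 5.8 / 2.8284 = 2.051 mm/min^0.5

2.051


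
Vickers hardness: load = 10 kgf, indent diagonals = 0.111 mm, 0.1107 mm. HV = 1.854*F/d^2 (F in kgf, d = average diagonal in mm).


d_avg = (0.111+0.1107)/2 = 0.11085 mm
HV = 1.854*10/0.11085^2 = 1509

1509


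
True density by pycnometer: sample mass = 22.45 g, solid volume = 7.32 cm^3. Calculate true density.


TD = 22.45 / 7.32 = 3.067 g/cm^3

3.067


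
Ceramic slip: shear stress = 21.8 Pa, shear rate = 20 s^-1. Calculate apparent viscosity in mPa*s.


eta = tau/gamma * 1000 = 21.8/20 * 1000 = 1090.0 mPa*s

1090.0


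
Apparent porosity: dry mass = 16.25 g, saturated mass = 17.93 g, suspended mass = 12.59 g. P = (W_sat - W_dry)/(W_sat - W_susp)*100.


P = (17.93 - 16.25) / (17.93 - 12.59) * 100 = 1.68 / 5.34 * 100 = 31.5%

31.5


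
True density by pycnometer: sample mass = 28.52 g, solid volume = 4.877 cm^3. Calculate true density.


TD = 28.52 / 4.877 = 5.848 g/cm^3

5.848


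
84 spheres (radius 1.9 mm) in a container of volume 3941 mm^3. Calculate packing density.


V_sphere = 4/3*pi*1.9^3 = 28.7309 mm^3
Total V = 84*28.7309 = 2413.3956 mm^3
PD = 2413.3956 / 3941 = 0.612

0.612


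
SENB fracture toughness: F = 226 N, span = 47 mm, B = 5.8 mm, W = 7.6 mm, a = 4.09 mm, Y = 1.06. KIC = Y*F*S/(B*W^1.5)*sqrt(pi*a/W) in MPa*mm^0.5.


KIC = 1.06*226*47/(5.8*7.6^1.5)*sqrt(pi*4.09/7.6) = 120.47

120.47


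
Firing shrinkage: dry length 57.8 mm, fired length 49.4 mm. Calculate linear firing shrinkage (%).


FS = (57.8 - 49.4) / 57.8 * 100 = 14.53%

14.53


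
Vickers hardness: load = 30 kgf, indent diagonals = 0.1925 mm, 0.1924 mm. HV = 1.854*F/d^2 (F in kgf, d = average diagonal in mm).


d_avg = (0.1925+0.1924)/2 = 0.19245 mm
HV = 1.854*30/0.19245^2 = 1502

1502


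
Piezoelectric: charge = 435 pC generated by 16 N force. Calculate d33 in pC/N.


d33 = 435 / 16 = 27.2 pC/N

27.2


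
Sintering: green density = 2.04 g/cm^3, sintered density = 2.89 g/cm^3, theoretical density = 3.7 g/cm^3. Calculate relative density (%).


Relative = 2.89 / 3.7 * 100 = 78.1%

78.1


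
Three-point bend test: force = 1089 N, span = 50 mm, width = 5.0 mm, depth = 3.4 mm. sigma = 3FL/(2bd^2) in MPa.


sigma = 3*1089*50/(2*5.0*3.4^2) = 1413.1 MPa

1413.1


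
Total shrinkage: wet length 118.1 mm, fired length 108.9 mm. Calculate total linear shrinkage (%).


TS = (118.1 - 108.9) / 118.1 * 100 = 7.79%

7.79


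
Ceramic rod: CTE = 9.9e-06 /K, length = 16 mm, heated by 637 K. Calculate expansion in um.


dL = 9.9e-06 * 16 * 637 * 1000 = 100.901 um

100.901


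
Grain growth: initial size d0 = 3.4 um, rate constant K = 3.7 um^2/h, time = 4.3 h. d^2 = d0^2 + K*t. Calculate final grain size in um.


d^2 = 3.4^2 + 3.7*4.3 = 27.47
d = sqrt(27.47) = 5.24 um

5.24


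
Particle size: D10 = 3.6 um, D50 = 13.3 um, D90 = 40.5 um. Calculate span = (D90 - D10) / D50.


Span = (40.5 - 3.6) / 13.3 = 36.9 / 13.3 = 2.774

2.774


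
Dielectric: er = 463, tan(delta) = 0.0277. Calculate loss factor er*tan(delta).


Loss = 463 * 0.0277 = 12.825

12.825


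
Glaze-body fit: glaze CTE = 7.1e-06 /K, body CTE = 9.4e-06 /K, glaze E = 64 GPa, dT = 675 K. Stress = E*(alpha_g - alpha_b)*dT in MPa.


Stress = 64*1000*(7.1e-06 - 9.4e-06)*675 = -99.4 MPa

-99.4


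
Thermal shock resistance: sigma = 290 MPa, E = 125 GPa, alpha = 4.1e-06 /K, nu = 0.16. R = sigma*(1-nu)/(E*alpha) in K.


R = 290*(1-0.16)/(125*1000*4.1e-06) = 475 K

475


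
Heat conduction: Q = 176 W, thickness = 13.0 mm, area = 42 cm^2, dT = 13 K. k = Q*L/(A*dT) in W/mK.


k = 176*13.0/1000/(42/10000*13) = 41.9 W/mK

41.9


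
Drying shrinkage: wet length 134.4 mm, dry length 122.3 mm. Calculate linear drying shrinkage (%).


DS = (134.4 - 122.3) / 134.4 * 100 = 9.0%

9.0


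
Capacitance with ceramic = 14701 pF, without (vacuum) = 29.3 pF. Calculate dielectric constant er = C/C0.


er = 14701 / 29.3 = 501.74

501.74


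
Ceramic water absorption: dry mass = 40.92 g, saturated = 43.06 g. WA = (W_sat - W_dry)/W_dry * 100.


WA = (43.06 - 40.92) / 40.92 * 100 = 5.23%

5.23


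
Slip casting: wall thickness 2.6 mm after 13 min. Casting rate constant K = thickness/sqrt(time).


K = 2.6 / sqrt(13) = 2.6 / 3.6056 = 0.721 mm/min^0.5

0.721


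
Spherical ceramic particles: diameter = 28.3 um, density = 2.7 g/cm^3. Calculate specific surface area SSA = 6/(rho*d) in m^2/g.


SSA = 6 / (2.7 * 28.3) = 0.079 m^2/g

0.079


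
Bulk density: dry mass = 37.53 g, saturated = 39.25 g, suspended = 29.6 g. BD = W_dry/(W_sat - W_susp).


BD = 37.53 / (39.25 - 29.6) = 37.53 / 9.65 = 3.889 g/cm^3

3.889


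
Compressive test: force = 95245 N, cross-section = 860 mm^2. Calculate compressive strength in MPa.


CS = 95245 / 860 = 110.8 MPa

110.8


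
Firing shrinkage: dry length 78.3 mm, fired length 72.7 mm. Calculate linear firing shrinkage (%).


FS = (78.3 - 72.7) / 78.3 * 100 = 7.15%

7.15


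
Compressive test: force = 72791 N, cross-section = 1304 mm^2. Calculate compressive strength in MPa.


CS = 72791 / 1304 = 55.8 MPa

55.8


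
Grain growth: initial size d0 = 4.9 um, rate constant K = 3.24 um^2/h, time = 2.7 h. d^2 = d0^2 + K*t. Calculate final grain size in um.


d^2 = 4.9^2 + 3.24*2.7 = 32.758
d = sqrt(32.758) = 5.72 um

5.72


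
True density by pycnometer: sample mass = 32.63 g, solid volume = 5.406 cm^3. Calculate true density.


TD = 32.63 / 5.406 = 6.036 g/cm^3

6.036


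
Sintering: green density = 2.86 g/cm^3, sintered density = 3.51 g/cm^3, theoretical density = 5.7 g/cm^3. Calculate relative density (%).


Relative = 3.51 / 5.7 * 100 = 61.6%

61.6


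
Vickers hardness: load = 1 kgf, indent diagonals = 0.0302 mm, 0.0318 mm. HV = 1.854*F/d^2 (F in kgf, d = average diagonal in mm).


d_avg = (0.0302+0.0318)/2 = 0.031 mm
HV = 1.854*1/0.031^2 = 1929

1929


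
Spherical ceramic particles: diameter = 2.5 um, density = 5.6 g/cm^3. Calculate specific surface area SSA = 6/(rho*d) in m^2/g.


SSA = 6 / (5.6 * 2.5) = 0.429 m^2/g

0.429


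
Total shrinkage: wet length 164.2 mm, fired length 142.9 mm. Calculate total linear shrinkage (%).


TS = (164.2 - 142.9) / 164.2 * 100 = 12.97%

12.97


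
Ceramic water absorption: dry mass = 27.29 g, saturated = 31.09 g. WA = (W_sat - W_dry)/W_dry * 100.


WA = (31.09 - 27.29) / 27.29 * 100 = 13.92%

13.92


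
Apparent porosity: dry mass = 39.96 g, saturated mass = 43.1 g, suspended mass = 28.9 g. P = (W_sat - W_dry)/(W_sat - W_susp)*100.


P = (43.1 - 39.96) / (43.1 - 28.9) * 100 = 3.14 / 14.2 * 100 = 22.1%

22.1


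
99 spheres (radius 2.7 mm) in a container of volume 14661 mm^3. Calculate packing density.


V_sphere = 4/3*pi*2.7^3 = 82.448 mm^3
Total V = 99*82.448 = 8162.352 mm^3
PD = 8162.352 / 14661 = 0.557

0.557


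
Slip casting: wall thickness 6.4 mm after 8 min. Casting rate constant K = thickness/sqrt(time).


K = 6.4 / sqrt(8) = 6.4 / 2.8284 = 2.263 mm/min^0.5

2.263


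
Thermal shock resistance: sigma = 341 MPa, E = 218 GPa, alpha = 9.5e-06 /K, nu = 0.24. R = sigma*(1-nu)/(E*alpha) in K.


R = 341*(1-0.24)/(218*1000*9.5e-06) = 125 K

125


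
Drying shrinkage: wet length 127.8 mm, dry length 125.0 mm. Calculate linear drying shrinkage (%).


DS = (127.8 - 125.0) / 127.8 * 100 = 2.19%

2.19


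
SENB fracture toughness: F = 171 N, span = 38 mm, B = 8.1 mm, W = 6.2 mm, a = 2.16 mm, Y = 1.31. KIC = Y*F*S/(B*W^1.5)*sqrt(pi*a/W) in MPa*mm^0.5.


KIC = 1.31*171*38/(8.1*6.2^1.5)*sqrt(pi*2.16/6.2) = 71.22

71.22


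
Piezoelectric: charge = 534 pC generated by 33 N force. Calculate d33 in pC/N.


d33 = 534 / 33 = 16.2 pC/N

16.2


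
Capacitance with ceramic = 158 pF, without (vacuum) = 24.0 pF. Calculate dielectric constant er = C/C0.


er = 158 / 24.0 = 6.58

6.58


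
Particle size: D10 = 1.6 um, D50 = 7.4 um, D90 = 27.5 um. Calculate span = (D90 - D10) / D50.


Span = (27.5 - 1.6) / 7.4 = 25.9 / 7.4 = 3.5

3.5


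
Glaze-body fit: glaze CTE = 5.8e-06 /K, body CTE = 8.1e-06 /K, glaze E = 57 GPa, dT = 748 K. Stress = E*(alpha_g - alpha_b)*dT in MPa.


Stress = 57*1000*(5.8e-06 - 8.1e-06)*748 = -98.1 MPa

-98.1


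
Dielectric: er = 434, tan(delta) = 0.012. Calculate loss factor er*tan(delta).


Loss = 434 * 0.012 = 5.208

5.208


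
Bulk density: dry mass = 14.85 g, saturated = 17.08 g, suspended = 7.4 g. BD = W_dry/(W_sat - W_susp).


BD = 14.85 / (17.08 - 7.4) = 14.85 / 9.68 = 1.534 g/cm^3

1.534


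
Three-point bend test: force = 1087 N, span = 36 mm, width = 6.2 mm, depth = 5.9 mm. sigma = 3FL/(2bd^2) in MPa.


sigma = 3*1087*36/(2*6.2*5.9^2) = 272.0 MPa

272.0


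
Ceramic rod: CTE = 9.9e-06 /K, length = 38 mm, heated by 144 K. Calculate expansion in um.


dL = 9.9e-06 * 38 * 144 * 1000 = 54.173 um

54.173


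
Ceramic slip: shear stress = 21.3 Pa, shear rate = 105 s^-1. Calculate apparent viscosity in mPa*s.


eta = tau/gamma * 1000 = 21.3/105 * 1000 = 202.9 mPa*s

202.9


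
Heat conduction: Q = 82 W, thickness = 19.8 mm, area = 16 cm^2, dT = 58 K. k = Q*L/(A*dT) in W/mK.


k = 82*19.8/1000/(16/10000*58) = 17.5 W/mK

17.5


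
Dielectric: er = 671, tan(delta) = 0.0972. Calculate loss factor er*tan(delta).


Loss = 671 * 0.0972 = 65.221

65.221


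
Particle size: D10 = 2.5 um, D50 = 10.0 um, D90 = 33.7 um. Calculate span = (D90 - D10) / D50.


Span = (33.7 - 2.5) / 10.0 = 31.2 / 10.0 = 3.12

3.12


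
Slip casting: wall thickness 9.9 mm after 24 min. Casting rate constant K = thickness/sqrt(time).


K = 9.9 / sqrt(24) = 9.9 / 4.899 = 2.021 mm/min^0.5

2.021


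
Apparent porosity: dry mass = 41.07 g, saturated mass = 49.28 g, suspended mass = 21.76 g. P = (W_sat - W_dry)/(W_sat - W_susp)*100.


P = (49.28 - 41.07) / (49.28 - 21.76) * 100 = 8.21 / 27.52 * 100 = 29.8%

29.8


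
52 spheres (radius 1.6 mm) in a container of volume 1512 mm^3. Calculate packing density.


V_sphere = 4/3*pi*1.6^3 = 17.1573 mm^3
Total V = 52*17.1573 = 892.1796 mm^3
PD = 892.1796 / 1512 = 0.59

0.59


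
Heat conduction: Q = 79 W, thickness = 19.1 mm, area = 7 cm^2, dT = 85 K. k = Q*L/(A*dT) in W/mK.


k = 79*19.1/1000/(7/10000*85) = 25.36 W/mK

25.36


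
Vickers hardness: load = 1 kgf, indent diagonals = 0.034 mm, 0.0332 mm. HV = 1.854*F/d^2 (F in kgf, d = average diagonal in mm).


d_avg = (0.034+0.0332)/2 = 0.0336 mm
HV = 1.854*1/0.0336^2 = 1642

1642


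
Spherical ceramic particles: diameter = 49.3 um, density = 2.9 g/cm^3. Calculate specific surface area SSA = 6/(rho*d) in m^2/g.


SSA = 6 / (2.9 * 49.3) = 0.042 m^2/g

0.042


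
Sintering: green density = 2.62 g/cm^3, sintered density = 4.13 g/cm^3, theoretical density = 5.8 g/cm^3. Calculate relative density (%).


Relative = 4.13 / 5.8 * 100 = 71.2%

71.2


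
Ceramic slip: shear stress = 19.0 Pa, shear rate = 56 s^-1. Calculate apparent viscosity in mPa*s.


eta = tau/gamma * 1000 = 19.0/56 * 1000 = 339.3 mPa*s

339.3


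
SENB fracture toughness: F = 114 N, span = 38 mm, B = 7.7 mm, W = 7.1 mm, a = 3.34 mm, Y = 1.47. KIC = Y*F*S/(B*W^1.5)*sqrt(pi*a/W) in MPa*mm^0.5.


KIC = 1.47*114*38/(7.7*7.1^1.5)*sqrt(pi*3.34/7.1) = 53.14

53.14


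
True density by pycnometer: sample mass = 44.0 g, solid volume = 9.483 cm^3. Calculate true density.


TD = 44.0 / 9.483 = 4.64 g/cm^3

4.64


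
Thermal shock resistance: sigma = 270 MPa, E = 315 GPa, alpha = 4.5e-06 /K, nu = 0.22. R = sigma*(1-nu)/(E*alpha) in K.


R = 270*(1-0.22)/(315*1000*4.5e-06) = 149 K

149


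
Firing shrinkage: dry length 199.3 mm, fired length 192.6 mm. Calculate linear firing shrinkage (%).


FS = (199.3 - 192.6) / 199.3 * 100 = 3.36%

3.36


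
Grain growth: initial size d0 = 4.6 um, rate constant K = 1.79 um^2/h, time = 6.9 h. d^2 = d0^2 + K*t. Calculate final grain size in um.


d^2 = 4.6^2 + 1.79*6.9 = 33.511
d = sqrt(33.511) = 5.79 um

5.79


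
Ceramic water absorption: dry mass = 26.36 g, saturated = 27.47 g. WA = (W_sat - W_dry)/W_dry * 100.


WA = (27.47 - 26.36) / 26.36 * 100 = 4.21%

4.21


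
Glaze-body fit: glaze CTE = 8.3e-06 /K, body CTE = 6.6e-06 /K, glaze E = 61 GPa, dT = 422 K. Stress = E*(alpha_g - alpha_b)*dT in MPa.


Stress = 61*1000*(8.3e-06 - 6.6e-06)*422 = 43.8 MPa

43.8


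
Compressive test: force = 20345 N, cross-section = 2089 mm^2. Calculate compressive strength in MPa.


CS = 20345 / 2089 = 9.7 MPa

9.7


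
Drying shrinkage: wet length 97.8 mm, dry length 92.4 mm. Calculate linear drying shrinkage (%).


DS = (97.8 - 92.4) / 97.8 * 100 = 5.52%

5.52


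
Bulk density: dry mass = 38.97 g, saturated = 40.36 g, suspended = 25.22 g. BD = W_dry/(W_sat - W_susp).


BD = 38.97 / (40.36 - 25.22) = 38.97 / 15.14 = 2.574 g/cm^3

2.574


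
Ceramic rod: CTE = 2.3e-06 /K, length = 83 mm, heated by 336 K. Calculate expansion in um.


dL = 2.3e-06 * 83 * 336 * 1000 = 64.142 um

64.142


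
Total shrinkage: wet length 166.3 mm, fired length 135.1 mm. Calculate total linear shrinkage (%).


TS = (166.3 - 135.1) / 166.3 * 100 = 18.76%

18.76


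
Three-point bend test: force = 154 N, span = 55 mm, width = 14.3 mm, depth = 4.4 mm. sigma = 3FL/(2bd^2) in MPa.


sigma = 3*154*55/(2*14.3*4.4^2) = 45.9 MPa

45.9


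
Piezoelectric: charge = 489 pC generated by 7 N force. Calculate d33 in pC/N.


d33 = 489 / 7 = 69.9 pC/N

69.9


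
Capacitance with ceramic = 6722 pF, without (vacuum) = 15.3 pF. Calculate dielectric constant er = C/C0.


er = 6722 / 15.3 = 439.35

439.35


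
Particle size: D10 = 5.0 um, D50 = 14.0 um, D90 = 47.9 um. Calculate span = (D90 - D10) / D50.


Span = (47.9 - 5.0) / 14.0 = 42.9 / 14.0 = 3.064

3.064


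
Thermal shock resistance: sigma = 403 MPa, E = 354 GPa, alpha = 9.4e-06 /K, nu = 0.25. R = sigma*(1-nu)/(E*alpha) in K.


R = 403*(1-0.25)/(354*1000*9.4e-06) = 91 K

91


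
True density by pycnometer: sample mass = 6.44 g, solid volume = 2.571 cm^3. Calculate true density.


TD = 6.44 / 2.571 = 2.505 g/cm^3

2.505


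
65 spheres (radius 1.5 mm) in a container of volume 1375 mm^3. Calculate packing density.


V_sphere = 4/3*pi*1.5^3 = 14.1372 mm^3
Total V = 65*14.1372 = 918.918 mm^3
PD = 918.918 / 1375 = 0.668

0.668


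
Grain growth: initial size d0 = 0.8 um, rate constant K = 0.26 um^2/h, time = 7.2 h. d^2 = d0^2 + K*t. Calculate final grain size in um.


d^2 = 0.8^2 + 0.26*7.2 = 2.512
d = sqrt(2.512) = 1.58 um

1.58


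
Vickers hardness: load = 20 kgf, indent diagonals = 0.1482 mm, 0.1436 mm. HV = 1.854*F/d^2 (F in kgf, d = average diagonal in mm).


d_avg = (0.1482+0.1436)/2 = 0.1459 mm
HV = 1.854*20/0.1459^2 = 1742

1742


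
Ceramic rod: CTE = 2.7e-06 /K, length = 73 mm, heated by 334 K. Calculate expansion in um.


dL = 2.7e-06 * 73 * 334 * 1000 = 65.831 um

65.831


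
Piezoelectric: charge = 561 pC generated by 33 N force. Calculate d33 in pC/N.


d33 = 561 / 33 = 17.0 pC/N

17.0


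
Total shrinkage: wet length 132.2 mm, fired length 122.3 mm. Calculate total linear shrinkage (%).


TS = (132.2 - 122.3) / 132.2 * 100 = 7.49%

7.49


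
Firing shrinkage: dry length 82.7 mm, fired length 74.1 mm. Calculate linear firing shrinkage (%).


FS = (82.7 - 74.1) / 82.7 * 100 = 10.4%

10.4


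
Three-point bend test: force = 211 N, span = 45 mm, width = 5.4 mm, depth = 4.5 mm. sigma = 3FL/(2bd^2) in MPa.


sigma = 3*211*45/(2*5.4*4.5^2) = 130.2 MPa

130.2


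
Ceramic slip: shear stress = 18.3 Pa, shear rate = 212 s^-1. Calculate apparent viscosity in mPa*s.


eta = tau/gamma * 1000 = 18.3/212 * 1000 = 86.3 mPa*s

86.3


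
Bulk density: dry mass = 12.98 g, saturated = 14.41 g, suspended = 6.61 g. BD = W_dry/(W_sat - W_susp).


BD = 12.98 / (14.41 - 6.61) = 12.98 / 7.8 = 1.664 g/cm^3

1.664


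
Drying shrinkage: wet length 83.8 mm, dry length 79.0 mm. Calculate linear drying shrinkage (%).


DS = (83.8 - 79.0) / 83.8 * 100 = 5.73%

5.73


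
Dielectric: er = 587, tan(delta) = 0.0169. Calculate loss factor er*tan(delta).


Loss = 587 * 0.0169 = 9.92

9.92


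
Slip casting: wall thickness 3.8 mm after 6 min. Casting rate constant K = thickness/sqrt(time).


K = 3.8 / sqrt(6) = 3.8 / 2.4495 = 1.551 mm/min^0.5

1.551


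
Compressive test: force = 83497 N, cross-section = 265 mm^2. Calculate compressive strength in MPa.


CS = 83497 / 265 = 315.1 MPa

315.1


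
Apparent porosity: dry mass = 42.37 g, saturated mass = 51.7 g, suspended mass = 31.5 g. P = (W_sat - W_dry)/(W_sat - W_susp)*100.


P = (51.7 - 42.37) / (51.7 - 31.5) * 100 = 9.33 / 20.2 * 100 = 46.2%

46.2


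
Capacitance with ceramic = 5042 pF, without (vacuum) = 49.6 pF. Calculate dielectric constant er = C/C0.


er = 5042 / 49.6 = 101.65

101.65


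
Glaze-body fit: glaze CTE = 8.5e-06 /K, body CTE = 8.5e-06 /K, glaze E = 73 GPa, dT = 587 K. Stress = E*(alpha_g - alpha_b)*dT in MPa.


Stress = 73*1000*(8.5e-06 - 8.5e-06)*587 = 0.0 MPa

0.0


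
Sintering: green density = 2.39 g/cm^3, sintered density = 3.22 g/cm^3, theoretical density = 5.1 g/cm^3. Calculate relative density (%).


Relative = 3.22 / 5.1 * 100 = 63.1%

63.1


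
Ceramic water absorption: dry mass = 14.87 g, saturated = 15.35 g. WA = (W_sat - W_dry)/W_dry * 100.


WA = (15.35 - 14.87) / 14.87 * 100 = 3.23%

3.23


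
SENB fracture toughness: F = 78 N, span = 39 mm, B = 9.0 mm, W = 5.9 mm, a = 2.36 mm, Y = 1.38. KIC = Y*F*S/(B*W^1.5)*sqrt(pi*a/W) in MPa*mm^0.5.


KIC = 1.38*78*39/(9.0*5.9^1.5)*sqrt(pi*2.36/5.9) = 36.49

36.49


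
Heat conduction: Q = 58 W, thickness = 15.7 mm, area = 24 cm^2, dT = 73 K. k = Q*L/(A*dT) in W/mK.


k = 58*15.7/1000/(24/10000*73) = 5.2 W/mK

5.2


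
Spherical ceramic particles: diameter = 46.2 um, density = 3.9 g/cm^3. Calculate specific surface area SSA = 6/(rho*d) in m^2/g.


SSA = 6 / (3.9 * 46.2) = 0.033 m^2/g

0.033


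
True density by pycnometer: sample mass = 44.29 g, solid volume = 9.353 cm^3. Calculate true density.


TD = 44.29 / 9.353 = 4.735 g/cm^3

4.735


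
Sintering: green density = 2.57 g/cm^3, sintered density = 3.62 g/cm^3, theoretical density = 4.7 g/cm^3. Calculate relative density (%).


Relative = 3.62 / 4.7 * 100 = 77.0%

77.0


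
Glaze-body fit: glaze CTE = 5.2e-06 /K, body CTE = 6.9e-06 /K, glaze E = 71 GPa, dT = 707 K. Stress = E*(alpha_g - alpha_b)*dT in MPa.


Stress = 71*1000*(5.2e-06 - 6.9e-06)*707 = -85.3 MPa

-85.3


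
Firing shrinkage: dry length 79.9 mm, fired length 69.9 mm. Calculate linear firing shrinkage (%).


FS = (79.9 - 69.9) / 79.9 * 100 = 12.52%

12.52


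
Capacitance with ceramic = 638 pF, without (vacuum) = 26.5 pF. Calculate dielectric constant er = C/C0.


er = 638 / 26.5 = 24.08

24.08


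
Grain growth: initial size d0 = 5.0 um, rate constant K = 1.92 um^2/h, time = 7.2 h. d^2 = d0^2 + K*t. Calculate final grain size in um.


d^2 = 5.0^2 + 1.92*7.2 = 38.824
d = sqrt(38.824) = 6.23 um

6.23


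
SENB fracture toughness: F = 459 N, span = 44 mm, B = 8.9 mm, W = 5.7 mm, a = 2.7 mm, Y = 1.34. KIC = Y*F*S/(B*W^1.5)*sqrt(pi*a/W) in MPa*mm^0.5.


KIC = 1.34*459*44/(8.9*5.7^1.5)*sqrt(pi*2.7/5.7) = 272.58

272.58


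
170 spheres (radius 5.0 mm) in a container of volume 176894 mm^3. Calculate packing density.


V_sphere = 4/3*pi*5.0^3 = 523.5988 mm^3
Total V = 170*523.5988 = 89011.796 mm^3
PD = 89011.796 / 176894 = 0.503

0.503


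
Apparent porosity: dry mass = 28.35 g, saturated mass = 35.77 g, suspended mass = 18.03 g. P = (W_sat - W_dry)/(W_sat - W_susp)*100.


P = (35.77 - 28.35) / (35.77 - 18.03) * 100 = 7.42 / 17.74 * 100 = 41.8%

41.8


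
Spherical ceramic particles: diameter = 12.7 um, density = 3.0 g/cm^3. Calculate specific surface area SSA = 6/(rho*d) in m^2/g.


SSA = 6 / (3.0 * 12.7) = 0.157 m^2/g

0.157


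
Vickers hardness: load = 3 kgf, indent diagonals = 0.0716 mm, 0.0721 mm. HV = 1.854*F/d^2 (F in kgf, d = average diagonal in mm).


d_avg = (0.0716+0.0721)/2 = 0.07185 mm
HV = 1.854*3/0.07185^2 = 1077

1077


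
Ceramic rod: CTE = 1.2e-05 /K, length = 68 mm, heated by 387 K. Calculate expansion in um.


dL = 1.2e-05 * 68 * 387 * 1000 = 315.792 um

315.792


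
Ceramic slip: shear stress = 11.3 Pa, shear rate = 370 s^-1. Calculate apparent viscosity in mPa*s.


eta = tau/gamma * 1000 = 11.3/370 * 1000 = 30.5 mPa*s

30.5


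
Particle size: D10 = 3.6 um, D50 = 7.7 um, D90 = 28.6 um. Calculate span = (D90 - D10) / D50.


Span = (28.6 - 3.6) / 7.7 = 25.0 / 7.7 = 3.247

3.247


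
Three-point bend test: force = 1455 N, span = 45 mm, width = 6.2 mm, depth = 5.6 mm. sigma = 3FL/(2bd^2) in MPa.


sigma = 3*1455*45/(2*6.2*5.6^2) = 505.1 MPa

505.1


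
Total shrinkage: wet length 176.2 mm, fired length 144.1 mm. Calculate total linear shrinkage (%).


TS = (176.2 - 144.1) / 176.2 * 100 = 18.22%

18.22


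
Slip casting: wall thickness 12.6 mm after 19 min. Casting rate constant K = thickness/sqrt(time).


K = 12.6 / sqrt(19) = 12.6 / 4.3589 = 2.891 mm/min^0.5

2.891


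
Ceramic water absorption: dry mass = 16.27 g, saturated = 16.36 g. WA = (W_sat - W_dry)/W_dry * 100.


WA = (16.36 - 16.27) / 16.27 * 100 = 0.55%

0.55


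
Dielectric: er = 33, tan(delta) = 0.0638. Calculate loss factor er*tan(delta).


Loss = 33 * 0.0638 = 2.105

2.105


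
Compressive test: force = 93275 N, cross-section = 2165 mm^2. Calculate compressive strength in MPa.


CS = 93275 / 2165 = 43.1 MPa

43.1


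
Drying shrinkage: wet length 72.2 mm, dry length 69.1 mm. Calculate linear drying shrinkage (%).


DS = (72.2 - 69.1) / 72.2 * 100 = 4.29%

4.29


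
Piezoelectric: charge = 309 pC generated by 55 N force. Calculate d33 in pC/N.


d33 = 309 / 55 = 5.6 pC/N

5.6


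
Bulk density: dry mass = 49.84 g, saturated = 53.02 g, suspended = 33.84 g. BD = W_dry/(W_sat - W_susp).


BD = 49.84 / (53.02 - 33.84) = 49.84 / 19.18 = 2.599 g/cm^3

2.599


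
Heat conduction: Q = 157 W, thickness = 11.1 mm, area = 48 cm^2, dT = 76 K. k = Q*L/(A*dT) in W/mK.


k = 157*11.1/1000/(48/10000*76) = 4.78 W/mK

4.78
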